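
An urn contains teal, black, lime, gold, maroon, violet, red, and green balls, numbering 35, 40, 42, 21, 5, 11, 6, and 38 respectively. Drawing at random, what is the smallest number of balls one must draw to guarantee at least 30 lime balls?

186

The worst case draws every non-lime ball first: 35 + 40 + 21 + 5 + 11 + 6 + 38 = 156.
The next 30 draws are then forced to be lime, giving 156 + 30 = 186.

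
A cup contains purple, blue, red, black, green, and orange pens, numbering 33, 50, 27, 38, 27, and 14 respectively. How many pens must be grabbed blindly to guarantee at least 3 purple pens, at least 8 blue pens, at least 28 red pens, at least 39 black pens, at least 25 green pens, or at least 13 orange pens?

111

The worst case stops just short of every target: 2 purple, 7 blue, 27 red, 38 black, 24 green, 12 orange — 2 + 7 + 27 + 38 + 24 + 12 = 110 pens.
One more pen must push some ink color to its target, so 110 + 1 = 111.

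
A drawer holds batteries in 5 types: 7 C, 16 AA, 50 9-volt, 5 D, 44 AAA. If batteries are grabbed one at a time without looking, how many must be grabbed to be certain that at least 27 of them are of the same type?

Treat the 5 types as pigeonholes.
In the worst case we take at most 26 of each type, but all 7 C, all 16 AA, and all 5 D (fewer than 26), giving 7 + 16 + 26 + 5 + 26 = 80.
One more battery then forces some type to 27, so 80 + 1 = 81.

81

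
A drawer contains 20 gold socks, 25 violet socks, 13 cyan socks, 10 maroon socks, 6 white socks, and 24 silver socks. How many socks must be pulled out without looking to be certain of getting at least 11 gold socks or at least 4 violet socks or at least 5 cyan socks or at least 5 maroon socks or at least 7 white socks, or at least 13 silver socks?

40

Each of the 6 colors has its own threshold; avoid all of them simultaneously.
The worst case stops just short of every target: 10 gold, 3 violet, 4 cyan, 4 maroon, 6 white, 12 silver — 10 + 3 + 4 + 4 + 6 + 12 = 39 socks.
One more sock must push some color to its target, so 39 + 1 = 40.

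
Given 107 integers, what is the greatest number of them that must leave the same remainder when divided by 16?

7

If each of the 16 residue classes modulo 16 held at most 6, the total would be at most 16 × 6 = 96 < 107, a contradiction.
So at least one holds ⌈107/16⌉ = 7.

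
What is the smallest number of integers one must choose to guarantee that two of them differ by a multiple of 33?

34

Two integers differ by a multiple of 33 exactly when they share a remainder mod 33.
There are 33 residue classes mod 33, so 33 integers can all lie in distinct classes.
One more integer must repeat a residue, giving a difference divisible by 33. So n = 33 + 1 = 34.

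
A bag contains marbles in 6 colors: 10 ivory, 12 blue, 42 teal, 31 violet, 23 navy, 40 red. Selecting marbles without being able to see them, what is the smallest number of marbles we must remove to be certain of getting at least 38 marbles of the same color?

In the worst case we take at most 37 of each color, but all 10 ivory, all 12 blue, all 31 violet, and all 23 navy (fewer than 37), giving 10 + 12 + 37 + 31 + 23 + 37 = 150.
One more marble then forces some color to 38, so 150 + 1 = 151.

151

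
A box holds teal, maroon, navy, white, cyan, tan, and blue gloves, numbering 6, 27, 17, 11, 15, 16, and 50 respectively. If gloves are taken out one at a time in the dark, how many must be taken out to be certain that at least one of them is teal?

137

The worst case draws every non-teal glove first: 27 + 17 + 11 + 15 + 16 + 50 = 136.
The next draw is then forced to be teal, giving 136 + 1 = 137.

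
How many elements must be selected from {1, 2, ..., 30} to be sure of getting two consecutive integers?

Partition {1, …, 30} into 15 pairs: {1,2}, {3,4}, …, {29,30}.
Choosing 15 integers — say the 15 even numbers 2, 4, …, 30 — takes one from each pair and avoids the property.
Choosing 16 forces two into the same pair by pigeonhole, and those are consecutive. So 16.

16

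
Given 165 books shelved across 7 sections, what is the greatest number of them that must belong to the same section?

The 165 books fall into 7 sections.
If each of the 7 sections held at most 23, the total would be at most 7 × 23 = 161 < 165, a contradiction.
So at least one holds ⌈165/7⌉ = 24.

24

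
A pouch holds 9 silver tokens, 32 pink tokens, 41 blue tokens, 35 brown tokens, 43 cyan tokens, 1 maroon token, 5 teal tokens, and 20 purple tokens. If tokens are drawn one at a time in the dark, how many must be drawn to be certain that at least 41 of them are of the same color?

Treat the 8 colors as pigeonholes.
In the worst case we take at most 40 of each color, but all 9 silver, all 32 pink, all 35 brown, all 1 maroon, all 5 teal, and all 20 purple (fewer than 40), giving 9 + 32 + 40 + 35 + 40 + 1 + 5 + 20 = 182.
One more token then forces some color to 41, so 182 + 1 = 183.

183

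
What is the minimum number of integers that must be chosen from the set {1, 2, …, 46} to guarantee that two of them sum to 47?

24

Partition {1, …, 46} into 23 pairs: {1,46}, {2,45}, …, {23,24}.
Choosing 23 integers — say the integers 1 through 23 — takes one from each pair and avoids the property.
Choosing 24 forces two into the same pair by pigeonhole, and those sum to 47. So 24.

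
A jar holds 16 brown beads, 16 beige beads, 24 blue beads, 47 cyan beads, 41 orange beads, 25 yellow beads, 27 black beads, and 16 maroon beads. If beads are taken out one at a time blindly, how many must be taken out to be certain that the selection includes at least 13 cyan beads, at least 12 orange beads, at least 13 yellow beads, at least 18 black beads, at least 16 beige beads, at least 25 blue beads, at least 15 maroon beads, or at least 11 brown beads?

116

Each of the 8 colors has its own threshold; avoid all of them simultaneously.
The worst case stops just short of every target: 10 brown, 15 beige, 24 blue, 12 cyan, 11 orange, 12 yellow, 17 black, 14 maroon — 10 + 15 + 24 + 12 + 11 + 12 + 17 + 14 = 115 beads.
One more bead must push some color to its target, so 115 + 1 = 116.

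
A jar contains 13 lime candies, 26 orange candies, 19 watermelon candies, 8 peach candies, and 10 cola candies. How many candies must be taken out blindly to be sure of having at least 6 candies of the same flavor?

26

Treat the 5 flavors as pigeonholes.
The worst case takes 5 candies of each flavor without reaching 6 of any: 5 × 5 = 25.
The next candy must bring some flavor to 6, so 25 + 1 = 26.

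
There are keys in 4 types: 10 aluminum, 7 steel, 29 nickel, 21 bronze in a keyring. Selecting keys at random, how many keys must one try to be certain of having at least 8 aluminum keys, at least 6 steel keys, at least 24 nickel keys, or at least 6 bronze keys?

Each of the 4 types has its own threshold; avoid all of them simultaneously.
The worst case stops just short of every target: 7 aluminum, 5 steel, 23 nickel, 5 bronze — 7 + 5 + 23 + 5 = 40 keys.
One more key must push some type to its target, so 40 + 1 = 41.

41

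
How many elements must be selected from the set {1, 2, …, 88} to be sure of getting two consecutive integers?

45

Partition {1, …, 88} into 44 pairs: {1,2}, {3,4}, …, {87,88}.
Choosing 44 integers — say the 44 even numbers 2, 4, …, 88 — takes one from each pair and avoids the property.
Choosing 45 forces two into the same pair by pigeonhole, and those are consecutive. So 45.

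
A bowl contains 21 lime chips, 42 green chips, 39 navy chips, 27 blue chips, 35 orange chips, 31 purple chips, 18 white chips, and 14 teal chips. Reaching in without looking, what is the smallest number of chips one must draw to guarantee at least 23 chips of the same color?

164

In the worst case we take at most 22 of each color, but all 21 lime, all 18 white, and all 14 teal (fewer than 22), giving 21 + 22 + 22 + 22 + 22 + 22 + 18 + 14 = 163.
One more chip then forces some color to 23, so 163 + 1 = 164.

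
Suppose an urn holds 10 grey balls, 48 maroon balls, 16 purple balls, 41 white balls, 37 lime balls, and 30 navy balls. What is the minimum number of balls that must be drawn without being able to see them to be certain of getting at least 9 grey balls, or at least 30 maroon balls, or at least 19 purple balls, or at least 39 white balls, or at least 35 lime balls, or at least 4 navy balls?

The worst case stops just short of every target: 8 grey, 29 maroon, all 16 purple, 38 white, 34 lime, 3 navy — 8 + 29 + 16 + 38 + 34 + 3 = 128 balls.
One more ball must push some color to its target, so 128 + 1 = 129.

129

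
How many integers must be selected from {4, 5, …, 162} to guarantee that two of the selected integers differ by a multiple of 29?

Use the pigeonhole principle on residue classes: group the integers by remainder mod 29; there are 29 residue classes, each nonempty in this range.
Choosing one from each class (29 integers) avoids any shared remainder.
One more choice must repeat a class, so two differ by a multiple of 29. Hence 29 + 1 = 30.

30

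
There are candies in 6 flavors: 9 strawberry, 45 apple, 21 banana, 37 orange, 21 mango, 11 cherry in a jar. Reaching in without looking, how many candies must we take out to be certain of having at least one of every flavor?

136

The hardest flavor to obtain is strawberry: we could draw every other candy first — 144 − 9 = 135 candies — without a single strawberry one.
The next draw must be strawberry, so 135 + 1 = 136.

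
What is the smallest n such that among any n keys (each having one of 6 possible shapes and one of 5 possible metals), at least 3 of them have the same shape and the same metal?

There are 6 × 5 = 30 (shape, metal) combinations acting as pigeonholes.
With 30 × 2 = 60 keys we could place exactly 2 in each, with no (shape, metal) pair reaching 3.
One more forces some (shape, metal) pair to hold 3, so 60 + 1 = 61.

61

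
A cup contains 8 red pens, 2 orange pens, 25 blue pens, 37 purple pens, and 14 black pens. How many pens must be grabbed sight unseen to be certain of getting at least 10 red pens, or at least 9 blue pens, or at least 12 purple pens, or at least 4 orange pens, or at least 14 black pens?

The worst case stops just short of every target: all 8 red, all 2 orange, 8 blue, 11 purple, 13 black — 8 + 2 + 8 + 11 + 13 = 42 pens.
One more pen must push some ink color to its target, so 42 + 1 = 43.

43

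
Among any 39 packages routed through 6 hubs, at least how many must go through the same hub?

7

If each of the 6 hubs held at most 6, the total would be at most 6 × 6 = 36 < 39, a contradiction.
So at least one holds ⌈39/6⌉ = 7.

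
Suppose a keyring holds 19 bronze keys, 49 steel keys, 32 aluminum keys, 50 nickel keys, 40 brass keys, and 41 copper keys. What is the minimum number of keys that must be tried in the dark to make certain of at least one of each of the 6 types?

213

The hardest type to obtain is bronze: we could draw every other key first — 231 − 19 = 212 keys — without a single bronze one.
The next draw must be bronze, so 212 + 1 = 213.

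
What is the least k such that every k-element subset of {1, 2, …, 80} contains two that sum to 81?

Partition {1, …, 80} into 40 pairs: {1,80}, {2,79}, …, {40,41}.
Choosing 40 integers — say the integers 1 through 40 — takes one from each pair and avoids the property.
Choosing 41 forces two into the same pair by pigeonhole, and those sum to 81. So 41.

41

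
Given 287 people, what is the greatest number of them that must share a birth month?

24

There are 12 months of the year, which serve as the pigeonholes.
If each of the 12 months of the year held at most 23, the total would be at most 12 × 23 = 276 < 287, a contradiction.
So at least one holds ⌈287/12⌉ = 24.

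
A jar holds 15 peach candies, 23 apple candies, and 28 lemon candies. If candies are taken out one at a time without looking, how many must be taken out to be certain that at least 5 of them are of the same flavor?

Treat the 3 flavors as pigeonholes.
The worst case takes 4 candies of each flavor without reaching 5 of any: 3 × 4 = 12.
The next candy must bring some flavor to 5, so 12 + 1 = 13.

13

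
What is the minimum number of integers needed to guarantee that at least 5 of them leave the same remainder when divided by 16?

There are 16 residue classes modulo 16 acting as pigeonholes.
With 16 × 4 = 64 integers we could place exactly 4 in each, with no class reaching 5.
One more forces some class to hold 5, so 64 + 1 = 65.

65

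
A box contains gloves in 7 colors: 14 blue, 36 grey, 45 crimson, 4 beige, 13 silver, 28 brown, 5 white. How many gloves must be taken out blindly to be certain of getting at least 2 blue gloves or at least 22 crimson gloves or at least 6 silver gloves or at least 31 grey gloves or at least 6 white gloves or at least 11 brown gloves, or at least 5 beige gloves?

77

The worst case stops just short of every target: 1 blue, 30 grey, 21 crimson, 4 beige, 5 silver, 10 brown, 5 white — 1 + 30 + 21 + 4 + 5 + 10 + 5 = 76 gloves.
One more glove must push some color to its target, so 76 + 1 = 77.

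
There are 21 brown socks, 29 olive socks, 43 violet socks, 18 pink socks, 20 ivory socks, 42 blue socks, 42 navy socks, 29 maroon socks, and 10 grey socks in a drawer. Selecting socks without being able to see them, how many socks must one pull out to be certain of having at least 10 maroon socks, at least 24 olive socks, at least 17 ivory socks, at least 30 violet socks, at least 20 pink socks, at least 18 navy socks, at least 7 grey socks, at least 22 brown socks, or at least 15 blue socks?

The worst case stops just short of every target: 21 brown, 23 olive, 29 violet, all 18 pink, 16 ivory, 14 blue, 17 navy, 9 maroon, 6 grey — 21 + 23 + 29 + 18 + 16 + 14 + 17 + 9 + 6 = 153 socks.
One more sock must push some color to its target, so 153 + 1 = 154.

154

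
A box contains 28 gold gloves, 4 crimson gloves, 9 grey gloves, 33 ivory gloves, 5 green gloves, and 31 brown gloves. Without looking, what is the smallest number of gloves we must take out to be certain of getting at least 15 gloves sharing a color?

61

In the worst case we take at most 14 of each color, but all 4 crimson, all 9 grey, and all 5 green (fewer than 14), giving 14 + 4 + 9 + 14 + 5 + 14 = 60.
One more glove then forces some color to 15, so 60 + 1 = 61.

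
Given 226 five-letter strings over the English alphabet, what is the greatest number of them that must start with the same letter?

There are 26 possible first letters, which serve as the pigeonholes.
If each of the 26 possible first letters held at most 8, the total would be at most 26 × 8 = 208 < 226, a contradiction.
So at least one holds ⌈226/26⌉ = 9.

9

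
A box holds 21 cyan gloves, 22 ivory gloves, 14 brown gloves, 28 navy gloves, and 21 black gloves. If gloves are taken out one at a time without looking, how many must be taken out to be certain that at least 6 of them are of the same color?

The worst case takes 5 gloves of each color without reaching 6 of any: 5 × 5 = 25.
The next glove must bring some color to 6, so 25 + 1 = 26.

26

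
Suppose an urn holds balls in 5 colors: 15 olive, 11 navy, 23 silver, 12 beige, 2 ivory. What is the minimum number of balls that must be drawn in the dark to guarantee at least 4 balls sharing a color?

Treat the 5 colors as pigeonholes.
In the worst case we take at most 3 of each color, but all 2 ivory (fewer than 3), giving 3 + 3 + 3 + 3 + 2 = 14.
One more ball then forces some color to 4, so 14 + 1 = 15.

15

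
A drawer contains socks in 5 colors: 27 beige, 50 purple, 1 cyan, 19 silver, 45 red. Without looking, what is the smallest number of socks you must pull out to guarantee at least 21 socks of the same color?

Treat the 5 colors as pigeonholes.
In the worst case we take at most 20 of each color, but all 1 cyan and all 19 silver (fewer than 20), giving 20 + 20 + 1 + 19 + 20 = 80.
One more sock then forces some color to 21, so 80 + 1 = 81.

81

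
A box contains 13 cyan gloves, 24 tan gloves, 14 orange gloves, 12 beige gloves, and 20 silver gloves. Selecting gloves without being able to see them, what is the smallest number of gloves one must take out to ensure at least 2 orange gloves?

The worst case draws every non-orange glove first: 13 + 24 + 12 + 20 = 69.
The next 2 draws are then forced to be orange, giving 69 + 2 = 71.

71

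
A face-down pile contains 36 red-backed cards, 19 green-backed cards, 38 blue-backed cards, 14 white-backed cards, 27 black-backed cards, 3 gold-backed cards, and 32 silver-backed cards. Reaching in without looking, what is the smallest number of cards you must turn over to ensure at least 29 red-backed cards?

The worst case draws every non-red-backed card first: 19 + 38 + 14 + 27 + 3 + 32 = 133.
The next 29 draws are then forced to be red-backed, giving 133 + 29 = 162.

162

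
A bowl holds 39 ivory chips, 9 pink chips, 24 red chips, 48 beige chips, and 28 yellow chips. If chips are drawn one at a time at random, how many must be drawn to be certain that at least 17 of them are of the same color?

In the worst case we take at most 16 of each color, but all 9 pink (fewer than 16), giving 16 + 9 + 16 + 16 + 16 = 73.
One more chip then forces some color to 17, so 73 + 1 = 74.

74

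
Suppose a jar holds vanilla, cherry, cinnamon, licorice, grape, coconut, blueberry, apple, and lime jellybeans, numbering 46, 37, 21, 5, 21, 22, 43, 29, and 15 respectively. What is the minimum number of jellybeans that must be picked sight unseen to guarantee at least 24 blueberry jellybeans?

220

To avoid blueberry jellybeans as long as possible, exhaust the other 8 flavors first.
The worst case draws every non-blueberry jellybean first: 46 + 37 + 21 + 5 + 21 + 22 + 29 + 15 = 196.
The next 24 draws are then forced to be blueberry, giving 196 + 24 = 220.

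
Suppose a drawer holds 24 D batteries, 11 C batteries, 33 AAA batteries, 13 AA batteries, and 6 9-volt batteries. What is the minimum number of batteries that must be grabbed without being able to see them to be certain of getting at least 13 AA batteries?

87

The worst case draws every non-AA battery first: 24 + 11 + 33 + 6 = 74.
The next 13 draws are then forced to be AA, giving 74 + 13 = 87.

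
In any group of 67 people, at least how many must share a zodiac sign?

There are 12 zodiac signs, which serve as the pigeonholes.
If each of the 12 zodiac signs held at most 5, the total would be at most 12 × 5 = 60 < 67, a contradiction.
So at least one holds ⌈67/12⌉ = 6.

6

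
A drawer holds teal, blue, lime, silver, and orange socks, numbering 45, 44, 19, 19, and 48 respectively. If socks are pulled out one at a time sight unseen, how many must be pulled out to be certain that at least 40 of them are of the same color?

Treat the 5 colors as pigeonholes.
In the worst case we take at most 39 of each color, but all 19 lime and all 19 silver (fewer than 39), giving 39 + 39 + 19 + 19 + 39 = 155.
One more sock then forces some color to 40, so 155 + 1 = 156.

156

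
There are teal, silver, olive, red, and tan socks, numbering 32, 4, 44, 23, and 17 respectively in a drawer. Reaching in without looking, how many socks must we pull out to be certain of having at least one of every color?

117

The hardest color to obtain is silver: we could draw every other sock first — 120 − 4 = 116 socks — without a single silver one.
The next draw must be silver, so 116 + 1 = 117.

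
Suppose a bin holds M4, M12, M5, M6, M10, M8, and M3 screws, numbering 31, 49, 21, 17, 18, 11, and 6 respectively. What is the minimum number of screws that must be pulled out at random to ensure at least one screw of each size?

The hardest size to obtain is M3: we could draw every other screw first — 153 − 6 = 147 screws — without a single M3 one.
The next draw must be M3, so 147 + 1 = 148.

148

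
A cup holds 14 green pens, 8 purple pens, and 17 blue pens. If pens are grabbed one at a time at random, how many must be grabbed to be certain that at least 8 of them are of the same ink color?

22

Treat the 3 ink colors as pigeonholes.
The worst case takes 7 pens of each ink color without reaching 8 of any: 3 × 7 = 21.
The next pen must bring some ink color to 8, so 21 + 1 = 22.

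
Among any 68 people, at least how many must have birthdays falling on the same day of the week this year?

The 68 people fall into 7 days of the week.
If each of the 7 days of the week held at most 9, the total would be at most 7 × 9 = 63 < 68, a contradiction.
So at least one holds ⌈68/7⌉ = 10.

10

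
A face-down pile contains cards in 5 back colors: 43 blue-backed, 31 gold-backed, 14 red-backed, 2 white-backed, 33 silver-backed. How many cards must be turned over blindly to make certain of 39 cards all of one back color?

119

Treat the 5 back colors as pigeonholes.
In the worst case we take at most 38 of each back color, but all 31 gold-backed, all 14 red-backed, all 2 white-backed, and all 33 silver-backed (fewer than 38), giving 38 + 31 + 14 + 2 + 33 = 118.
One more card then forces some back color to 39, so 118 + 1 = 119.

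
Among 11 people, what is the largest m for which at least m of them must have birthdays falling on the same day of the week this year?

2

If each of the 7 days of the week held at most 1, the total would be at most 7 × 1 = 7 < 11, a contradiction.
So at least one holds ⌈11/7⌉ = 2.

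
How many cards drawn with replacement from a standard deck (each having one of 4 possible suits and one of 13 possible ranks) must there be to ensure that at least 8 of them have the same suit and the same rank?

There are 4 × 13 = 52 (suit, rank) combinations acting as pigeonholes.
With 52 × 7 = 364 cards drawn with replacement from a standard deck we could place exactly 7 in each, with no (suit, rank) pair reaching 8.
One more forces some (suit, rank) pair to hold 8, so 364 + 1 = 365.

365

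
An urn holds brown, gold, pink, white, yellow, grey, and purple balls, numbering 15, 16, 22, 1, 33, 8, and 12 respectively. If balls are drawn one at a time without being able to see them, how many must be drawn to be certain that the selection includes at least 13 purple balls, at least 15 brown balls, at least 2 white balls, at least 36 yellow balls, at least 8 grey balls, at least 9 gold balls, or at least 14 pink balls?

The worst case stops just short of every target: 14 brown, 8 gold, 13 pink, 1 white, all 33 yellow, 7 grey, 12 purple — 14 + 8 + 13 + 1 + 33 + 7 + 12 = 88 balls.
One more ball must push some color to its target, so 88 + 1 = 89.

89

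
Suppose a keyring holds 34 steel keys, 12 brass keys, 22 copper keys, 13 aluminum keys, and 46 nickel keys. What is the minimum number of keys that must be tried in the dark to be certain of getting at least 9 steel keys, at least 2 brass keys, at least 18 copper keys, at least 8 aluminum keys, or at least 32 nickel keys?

The worst case stops just short of every target: 8 steel, 1 brass, 17 copper, 7 aluminum, 31 nickel — 8 + 1 + 17 + 7 + 31 = 64 keys.
One more key must push some type to its target, so 64 + 1 = 65.

65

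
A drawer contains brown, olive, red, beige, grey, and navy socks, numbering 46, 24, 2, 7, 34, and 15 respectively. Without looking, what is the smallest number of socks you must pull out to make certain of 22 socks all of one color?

In the worst case we take at most 21 of each color, but all 2 red, all 7 beige, and all 15 navy (fewer than 21), giving 21 + 21 + 2 + 7 + 21 + 15 = 87.
One more sock then forces some color to 22, so 87 + 1 = 88.

88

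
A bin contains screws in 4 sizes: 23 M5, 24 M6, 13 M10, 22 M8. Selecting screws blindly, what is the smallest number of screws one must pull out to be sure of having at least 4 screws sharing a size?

Treat the 4 sizes as pigeonholes.
The worst case takes 3 screws of each size without reaching 4 of any: 4 × 3 = 12.
The next screw must bring some size to 4, so 12 + 1 = 13.

13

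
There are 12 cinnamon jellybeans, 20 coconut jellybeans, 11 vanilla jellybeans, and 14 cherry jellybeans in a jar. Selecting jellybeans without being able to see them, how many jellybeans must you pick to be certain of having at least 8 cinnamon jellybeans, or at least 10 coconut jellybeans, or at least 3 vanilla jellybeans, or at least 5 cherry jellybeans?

23

The worst case stops just short of every target: 7 cinnamon, 9 coconut, 2 vanilla, 4 cherry — 7 + 9 + 2 + 4 = 22 jellybeans.
One more jellybean must push some flavor to its target, so 22 + 1 = 23.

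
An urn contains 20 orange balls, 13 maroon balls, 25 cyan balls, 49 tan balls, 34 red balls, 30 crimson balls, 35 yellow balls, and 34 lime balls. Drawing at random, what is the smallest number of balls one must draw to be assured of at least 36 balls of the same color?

227

Treat the 8 colors as pigeonholes.
In the worst case we take at most 35 of each color, but all 20 orange, all 13 maroon, all 25 cyan, all 34 red, all 30 crimson, and all 34 lime (fewer than 35), giving 20 + 13 + 25 + 35 + 34 + 30 + 35 + 34 = 226.
One more ball then forces some color to 36, so 226 + 1 = 227.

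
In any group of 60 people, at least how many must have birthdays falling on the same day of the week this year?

9

The 60 people fall into 7 days of the week.
If each of the 7 days of the week held at most 8, the total would be at most 7 × 8 = 56 < 60, a contradiction.
So at least one holds ⌈60/7⌉ = 9.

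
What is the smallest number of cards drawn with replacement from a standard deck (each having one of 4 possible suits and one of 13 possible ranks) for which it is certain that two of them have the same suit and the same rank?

53

There are 4 × 13 = 52 (suit, rank) combinations acting as pigeonholes.
With 52 cards drawn with replacement from a standard deck we could place one in each, avoiding any repeat.
One more forces some (suit, rank) pair to hold 2, so 52 + 1 = 53.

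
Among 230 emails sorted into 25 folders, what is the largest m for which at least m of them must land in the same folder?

If each of the 25 folders held at most 9, the total would be at most 25 × 9 = 225 < 230, a contradiction.
So at least one holds ⌈230/25⌉ = 10.

10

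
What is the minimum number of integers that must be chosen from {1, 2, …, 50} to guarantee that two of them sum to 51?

26

Partition {1, …, 50} into 25 pairs: {1,50}, {2,49}, …, {25,26}.
Choosing 25 integers — say the integers 1 through 25 — takes one from each pair and avoids the property.
Choosing 26 forces two into the same pair by pigeonhole, and those sum to 51. So 26.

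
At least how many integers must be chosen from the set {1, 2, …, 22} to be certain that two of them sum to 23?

12

Partition {1, …, 22} into 11 pairs: {1,22}, {2,21}, …, {11,12}.
Choosing 11 integers — say the integers 1 through 11 — takes one from each pair and avoids the property.
Choosing 12 forces two into the same pair by pigeonhole, and those sum to 23. So 12.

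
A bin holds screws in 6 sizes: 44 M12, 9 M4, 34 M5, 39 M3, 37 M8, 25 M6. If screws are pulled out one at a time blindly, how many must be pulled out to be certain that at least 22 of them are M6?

185

The worst case draws every non-M6 screw first: 44 + 9 + 34 + 39 + 37 = 163.
The next 22 draws are then forced to be M6, giving 163 + 22 = 185.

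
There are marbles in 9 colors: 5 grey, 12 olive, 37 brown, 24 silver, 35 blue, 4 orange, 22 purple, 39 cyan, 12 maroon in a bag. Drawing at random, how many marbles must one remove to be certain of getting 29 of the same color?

164

Treat the 9 colors as pigeonholes.
In the worst case we take at most 28 of each color, but all 5 grey, all 12 olive, all 24 silver, all 4 orange, all 22 purple, and all 12 maroon (fewer than 28), giving 5 + 12 + 28 + 24 + 28 + 4 + 22 + 28 + 12 = 163.
One more marble then forces some color to 29, so 163 + 1 = 164.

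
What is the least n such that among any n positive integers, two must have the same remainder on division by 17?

18

Use the pigeonhole principle on residue classes: two integers differ by a multiple of 17 exactly when they share a remainder mod 17.
There are 17 residue classes mod 17, so 17 integers can all lie in distinct classes.
One more integer must repeat a residue, giving a difference divisible by 17. So n = 17 + 1 = 18.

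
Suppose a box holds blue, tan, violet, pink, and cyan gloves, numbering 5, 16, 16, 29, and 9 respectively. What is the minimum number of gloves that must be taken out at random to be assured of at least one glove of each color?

The hardest color to obtain is blue: we could draw every other glove first — 75 − 5 = 70 gloves — without a single blue one.
The next draw must be blue, so 70 + 1 = 71.

71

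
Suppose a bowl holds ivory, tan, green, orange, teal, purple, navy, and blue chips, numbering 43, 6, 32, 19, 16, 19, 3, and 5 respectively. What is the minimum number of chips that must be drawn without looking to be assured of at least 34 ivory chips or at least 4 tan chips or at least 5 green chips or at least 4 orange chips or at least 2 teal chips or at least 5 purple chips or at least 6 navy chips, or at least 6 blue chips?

57

Each of the 8 colors has its own threshold; avoid all of them simultaneously.
The worst case stops just short of every target: 33 ivory, 3 tan, 4 green, 3 orange, 1 teal, 4 purple, all 3 navy, 5 blue — 33 + 3 + 4 + 3 + 1 + 4 + 3 + 5 = 56 chips.
One more chip must push some color to its target, so 56 + 1 = 57.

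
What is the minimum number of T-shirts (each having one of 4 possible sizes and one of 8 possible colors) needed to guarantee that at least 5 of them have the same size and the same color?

There are 4 × 8 = 32 (size, color) combinations acting as pigeonholes.
With 32 × 4 = 128 T-shirts we could place exactly 4 in each, with no (size, color) pair reaching 5.
One more forces some (size, color) pair to hold 5, so 128 + 1 = 129.

129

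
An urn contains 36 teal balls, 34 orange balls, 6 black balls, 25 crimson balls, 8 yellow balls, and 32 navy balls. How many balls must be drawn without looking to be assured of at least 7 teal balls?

The worst case draws every non-teal ball first: 34 + 6 + 25 + 8 + 32 = 105.
The next 7 draws are then forced to be teal, giving 105 + 7 = 112.

112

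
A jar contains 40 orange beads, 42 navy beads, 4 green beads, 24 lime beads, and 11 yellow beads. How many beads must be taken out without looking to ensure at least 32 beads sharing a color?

In the worst case we take at most 31 of each color, but all 4 green, all 24 lime, and all 11 yellow (fewer than 31), giving 31 + 31 + 4 + 24 + 11 = 101.
One more bead then forces some color to 32, so 101 + 1 = 102.

102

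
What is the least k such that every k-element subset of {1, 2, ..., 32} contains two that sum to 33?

Partition {1, …, 32} into 16 pairs: {1,32}, {2,31}, …, {16,17}.
Choosing 16 integers — say the integers 1 through 16 — takes one from each pair and avoids the property.
Choosing 17 forces two into the same pair by pigeonhole, and those sum to 33. So 17.

17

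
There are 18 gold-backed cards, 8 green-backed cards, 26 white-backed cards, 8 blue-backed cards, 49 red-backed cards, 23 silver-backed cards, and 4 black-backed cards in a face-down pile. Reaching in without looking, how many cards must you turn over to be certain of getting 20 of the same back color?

In the worst case we take at most 19 of each back color, but all 18 gold-backed, all 8 green-backed, all 8 blue-backed, and all 4 black-backed (fewer than 19), giving 18 + 8 + 19 + 8 + 19 + 19 + 4 = 95.
One more card then forces some back color to 20, so 95 + 1 = 96.

96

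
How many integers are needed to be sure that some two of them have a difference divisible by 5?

Use the pigeonhole principle on residue classes: two integers differ by a multiple of 5 exactly when they share a remainder mod 5.
There are 5 residue classes mod 5, so 5 integers can all lie in distinct classes.
One more integer must repeat a residue, giving a difference divisible by 5. So n = 5 + 1 = 6.

6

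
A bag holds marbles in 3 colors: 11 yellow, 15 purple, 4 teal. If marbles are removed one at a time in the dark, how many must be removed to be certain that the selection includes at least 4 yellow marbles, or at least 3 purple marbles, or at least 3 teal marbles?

8

The worst case stops just short of every target: 3 yellow, 2 purple, 2 teal — 3 + 2 + 2 = 7 marbles.
One more marble must push some color to its target, so 7 + 1 = 8.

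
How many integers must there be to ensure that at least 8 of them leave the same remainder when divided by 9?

64

There are 9 residue classes modulo 9 acting as pigeonholes.
With 9 × 7 = 63 integers we could place exactly 7 in each, with no class reaching 8.
One more forces some class to hold 8, so 63 + 1 = 64.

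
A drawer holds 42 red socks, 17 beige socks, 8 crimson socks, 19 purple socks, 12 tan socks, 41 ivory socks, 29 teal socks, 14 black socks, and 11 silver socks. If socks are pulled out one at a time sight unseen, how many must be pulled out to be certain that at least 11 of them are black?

To avoid black socks as long as possible, exhaust the other 8 colors first.
The worst case draws every non-black sock first: 42 + 17 + 8 + 19 + 12 + 41 + 29 + 11 = 179.
The next 11 draws are then forced to be black, giving 179 + 11 = 190.

190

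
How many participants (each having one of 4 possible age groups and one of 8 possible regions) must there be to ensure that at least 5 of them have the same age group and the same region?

129

There are 4 × 8 = 32 (age group, region) combinations acting as pigeonholes.
With 32 × 4 = 128 participants we could place exactly 4 in each, with no (age group, region) pair reaching 5.
One more forces some (age group, region) pair to hold 5, so 128 + 1 = 129.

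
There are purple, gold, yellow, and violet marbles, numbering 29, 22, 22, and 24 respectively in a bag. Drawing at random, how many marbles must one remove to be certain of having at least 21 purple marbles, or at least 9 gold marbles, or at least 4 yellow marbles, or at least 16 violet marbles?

Each of the 4 colors has its own threshold; avoid all of them simultaneously.
The worst case stops just short of every target: 20 purple, 8 gold, 3 yellow, 15 violet — 20 + 8 + 3 + 15 = 46 marbles.
One more marble must push some color to its target, so 46 + 1 = 47.

47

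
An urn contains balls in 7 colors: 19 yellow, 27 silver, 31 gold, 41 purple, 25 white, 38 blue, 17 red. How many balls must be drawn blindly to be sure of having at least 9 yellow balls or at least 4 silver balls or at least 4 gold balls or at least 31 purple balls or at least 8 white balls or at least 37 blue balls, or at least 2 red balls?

The worst case stops just short of every target: 8 yellow, 3 silver, 3 gold, 30 purple, 7 white, 36 blue, 1 red — 8 + 3 + 3 + 30 + 7 + 36 + 1 = 88 balls.
One more ball must push some color to its target, so 88 + 1 = 89.

89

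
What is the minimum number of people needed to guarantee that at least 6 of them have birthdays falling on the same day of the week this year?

36

There are 7 days of the week acting as pigeonholes.
With 7 × 5 = 35 people we could place exactly 5 in each, with no class reaching 6.
One more forces some class to hold 6, so 35 + 1 = 36.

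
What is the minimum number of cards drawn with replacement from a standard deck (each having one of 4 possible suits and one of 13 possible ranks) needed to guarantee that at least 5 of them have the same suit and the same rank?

209

There are 4 × 13 = 52 (suit, rank) combinations acting as pigeonholes.
With 52 × 4 = 208 cards drawn with replacement from a standard deck we could place exactly 4 in each, with no (suit, rank) pair reaching 5.
One more forces some (suit, rank) pair to hold 5, so 208 + 1 = 209.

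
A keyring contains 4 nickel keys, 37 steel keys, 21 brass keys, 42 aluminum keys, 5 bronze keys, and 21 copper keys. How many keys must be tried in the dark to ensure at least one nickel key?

127

The worst case draws every non-nickel key first: 37 + 21 + 42 + 5 + 21 = 126.
The next draw is then forced to be nickel, giving 126 + 1 = 127.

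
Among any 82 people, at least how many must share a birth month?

There are 12 months of the year, which serve as the pigeonholes.
If each of the 12 months of the year held at most 6, the total would be at most 12 × 6 = 72 < 82, a contradiction.
So at least one holds ⌈82/12⌉ = 7.

7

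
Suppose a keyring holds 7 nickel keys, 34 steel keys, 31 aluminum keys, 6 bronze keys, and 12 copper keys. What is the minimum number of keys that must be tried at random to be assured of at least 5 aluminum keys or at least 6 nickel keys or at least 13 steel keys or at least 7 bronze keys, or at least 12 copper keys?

The worst case stops just short of every target: 5 nickel, 12 steel, 4 aluminum, 6 bronze, 11 copper — 5 + 12 + 4 + 6 + 11 = 38 keys.
One more key must push some type to its target, so 38 + 1 = 39.

39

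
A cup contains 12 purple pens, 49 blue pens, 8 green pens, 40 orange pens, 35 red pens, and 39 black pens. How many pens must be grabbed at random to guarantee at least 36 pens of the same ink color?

Treat the 6 ink colors as pigeonholes.
In the worst case we take at most 35 of each ink color, but all 12 purple and all 8 green (fewer than 35), giving 12 + 35 + 8 + 35 + 35 + 35 = 160.
One more pen then forces some ink color to 36, so 160 + 1 = 161.

161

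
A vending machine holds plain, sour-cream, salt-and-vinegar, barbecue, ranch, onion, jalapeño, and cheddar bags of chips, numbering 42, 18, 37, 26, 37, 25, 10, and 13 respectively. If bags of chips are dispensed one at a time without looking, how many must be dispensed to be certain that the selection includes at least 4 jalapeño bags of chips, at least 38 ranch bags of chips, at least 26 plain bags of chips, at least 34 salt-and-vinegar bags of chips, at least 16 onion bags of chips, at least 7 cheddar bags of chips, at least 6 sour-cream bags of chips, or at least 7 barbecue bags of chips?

The worst case stops just short of every target: 25 plain, 5 sour-cream, 33 salt-and-vinegar, 6 barbecue, 37 ranch, 15 onion, 3 jalapeño, 6 cheddar — 25 + 5 + 33 + 6 + 37 + 15 + 3 + 6 = 130 bags of chips.
One more bag of chips must push some flavor to its target, so 130 + 1 = 131.

131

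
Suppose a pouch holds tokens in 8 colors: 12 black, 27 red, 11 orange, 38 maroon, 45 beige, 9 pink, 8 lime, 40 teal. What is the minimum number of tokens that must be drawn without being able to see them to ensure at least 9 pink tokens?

190

To avoid pink tokens as long as possible, exhaust the other 7 colors first.
The worst case draws every non-pink token first: 12 + 27 + 11 + 38 + 45 + 8 + 40 = 181.
The next 9 draws are then forced to be pink, giving 181 + 9 = 190.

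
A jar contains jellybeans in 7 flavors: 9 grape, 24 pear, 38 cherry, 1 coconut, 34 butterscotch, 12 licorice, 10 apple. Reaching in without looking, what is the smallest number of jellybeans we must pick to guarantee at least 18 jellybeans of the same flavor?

84

Treat the 7 flavors as pigeonholes.
In the worst case we take at most 17 of each flavor, but all 9 grape, all 1 coconut, all 12 licorice, and all 10 apple (fewer than 17), giving 9 + 17 + 17 + 1 + 17 + 12 + 10 = 83.
One more jellybean then forces some flavor to 18, so 83 + 1 = 84.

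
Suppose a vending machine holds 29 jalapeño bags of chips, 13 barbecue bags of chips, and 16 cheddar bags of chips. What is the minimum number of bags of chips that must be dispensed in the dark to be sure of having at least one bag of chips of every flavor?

The hardest flavor to obtain is barbecue: we could draw every other bag of chips first — 58 − 13 = 45 bags of chips — without a single barbecue one.
The next draw must be barbecue, so 45 + 1 = 46.

46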